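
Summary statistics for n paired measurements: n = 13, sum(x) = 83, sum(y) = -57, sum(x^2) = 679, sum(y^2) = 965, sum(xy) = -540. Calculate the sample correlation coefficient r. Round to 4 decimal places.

-0.5393

S_xy = nΣxy − ΣxΣy = 13·(-540) − 83·(-57) = -7020 − (-4731) = -2289
S_xx = nΣx² − (Σx)² = 13·679 − 83² = 8827 − 6889 = 1938
S_yy = nΣy² − (Σy)² = 13·965 − (-57)² = 12545 − 3249 = 9296
r = S_xy / √(S_xx·S_yy) = -2289 / √(1938·9296) = -2289 / √18015648 = -2289 / 4244.4844 = -0.5393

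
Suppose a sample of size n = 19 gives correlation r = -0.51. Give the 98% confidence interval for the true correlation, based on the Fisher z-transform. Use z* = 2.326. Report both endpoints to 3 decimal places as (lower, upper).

(-0.816, 0.019)

z_r = atanh(-0.51) = -0.562730;  SE = 1/√(n−3) = 1/√16 = 0.250000
z-limits: -0.562730 ± 2.326·0.250000 = -0.562730 ± 0.581500 = [-1.144230, 0.018770]
ρ-limits: (tanh -1.144230, tanh 0.018770) = (-0.816, 0.019)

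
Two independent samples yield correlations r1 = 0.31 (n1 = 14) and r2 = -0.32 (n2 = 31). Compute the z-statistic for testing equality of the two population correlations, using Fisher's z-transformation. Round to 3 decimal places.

1.833

z1 = atanh(0.31) = 0.320545,  z2 = atanh(-0.32) = -0.331647
SE = √(1/(n1−3) + 1/(n2−3)) = √(1/11 + 1/28) = √(0.0909091 + 0.0357143) = √0.1266234 = 0.355842
z = (z1 − z2)/SE = (0.320545 − (-0.331647)) / 0.355842 = 0.652192 / 0.355842 = 1.833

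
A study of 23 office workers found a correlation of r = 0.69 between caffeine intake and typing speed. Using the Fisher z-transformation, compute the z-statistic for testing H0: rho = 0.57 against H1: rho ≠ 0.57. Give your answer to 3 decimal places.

Fisher z: atanh(0.69) = 0.847956, atanh(0.57) = 0.647523
z = (z_r − z_0)·√(n−3) = (0.847956 − 0.647523)·√20 = 0.200433 · 4.472136 = 0.896

0.896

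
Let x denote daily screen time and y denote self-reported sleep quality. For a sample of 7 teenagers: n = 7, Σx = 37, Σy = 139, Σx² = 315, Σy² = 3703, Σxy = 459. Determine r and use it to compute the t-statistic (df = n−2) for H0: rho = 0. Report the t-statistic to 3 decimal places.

-3.223

Numerator: nΣxy − (Σx)(Σy) = 7·459 − (37)(139) = -1930
Denominator: √[(nΣx²−(Σx)²)(nΣy²−(Σy)²)]
  nΣx²−(Σx)² = 7·315 − 1369 = 836;  nΣy²−(Σy)² = 7·3703 − 19321 = 6600
  √(836·6600) = √5517600 = 2348.9572
r = -1930 / 2348.9572 = -0.8216
t = r·√(n−2)/√(1−r²) = -0.8216·√5 / √(1−0.675027) = -1.837153 / 0.570064 = -3.223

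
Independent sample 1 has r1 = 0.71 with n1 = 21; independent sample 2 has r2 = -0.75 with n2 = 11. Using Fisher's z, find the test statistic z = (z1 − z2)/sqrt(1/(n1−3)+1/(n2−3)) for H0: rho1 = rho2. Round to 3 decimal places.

4.378

z1 = atanh(0.71) = 0.887184,  z2 = atanh(-0.75) = -0.972955
SE = √(1/(n1−3) + 1/(n2−3)) = √(1/18 + 1/8) = √(0.0555556 + 0.1250000) = √0.1805556 = 0.424918
z = (z1 − z2)/SE = (0.887184 − (-0.972955)) / 0.424918 = 1.860139 / 0.424918 = 4.378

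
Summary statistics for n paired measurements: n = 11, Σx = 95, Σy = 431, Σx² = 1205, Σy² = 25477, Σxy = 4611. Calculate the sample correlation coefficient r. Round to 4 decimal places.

Numerator: nΣxy − (Σx)(Σy) = 11·4611 − (95)(431) = 9776
Denominator: √[(nΣx²−(Σx)²)(nΣy²−(Σy)²)]
  nΣx²−(Σx)² = 11·1205 − 9025 = 4230;  nΣy²−(Σy)² = 11·25477 − 185761 = 94486
  √(4230·94486) = √399675780 = 19991.8929
r = 9776 / 19991.8929 = 0.4890

0.4890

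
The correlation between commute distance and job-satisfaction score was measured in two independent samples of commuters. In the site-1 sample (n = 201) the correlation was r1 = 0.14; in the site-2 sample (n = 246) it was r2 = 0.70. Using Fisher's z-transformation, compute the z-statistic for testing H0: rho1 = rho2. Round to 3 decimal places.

-7.587

z1 = atanh(0.14) = 0.140926,  z2 = atanh(0.70) = 0.867301
SE = √(1/(n1−3) + 1/(n2−3)) = √(1/198 + 1/243) = √(0.0050505 + 0.0041152) = √0.0091657 = 0.095738
z = (z1 − z2)/SE = (0.140926 − 0.867301) / 0.095738 = -0.726375 / 0.095738 = -7.587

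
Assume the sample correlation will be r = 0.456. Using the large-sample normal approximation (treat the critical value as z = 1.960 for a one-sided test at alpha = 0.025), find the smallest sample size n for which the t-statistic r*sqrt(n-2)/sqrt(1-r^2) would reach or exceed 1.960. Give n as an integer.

17

Need r·√(n−2)/√(1−r²) ≥ 1.960
√(n−2) ≥ 1.960·√(1−0.207936) / 0.456 = 1.960·0.889980 / 0.456 = 3.8254
n−2 ≥ 14.6337  ⇒  n ≥ 16.6337
Smallest integer n = 17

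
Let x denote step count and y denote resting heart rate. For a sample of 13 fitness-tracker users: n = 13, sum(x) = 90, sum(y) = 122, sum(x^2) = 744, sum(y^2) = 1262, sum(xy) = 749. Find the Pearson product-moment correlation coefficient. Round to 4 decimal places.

S_xy = nΣxy − ΣxΣy = 13·749 − 90·122 = 9737 − 10980 = -1243
S_xx = nΣx² − (Σx)² = 13·744 − 90² = 9672 − 8100 = 1572
S_yy = nΣy² − (Σy)² = 13·1262 − 122² = 16406 − 14884 = 1522
r = S_xy / √(S_xx·S_yy) = -1243 / √(1572·1522) = -1243 / √2392584 = -1243 / 1546.7980 = -0.8036

-0.8036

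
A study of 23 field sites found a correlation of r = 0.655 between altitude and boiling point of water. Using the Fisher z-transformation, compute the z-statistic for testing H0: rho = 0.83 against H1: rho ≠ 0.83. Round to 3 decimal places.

-1.807

Fisher z: atanh(0.655) = 0.784006, atanh(0.83) = 1.188136
z = (z_r − z_0)·√(n−3) = (0.784006 − 1.188136)·√20 = -0.404130 · 4.472136 = -1.807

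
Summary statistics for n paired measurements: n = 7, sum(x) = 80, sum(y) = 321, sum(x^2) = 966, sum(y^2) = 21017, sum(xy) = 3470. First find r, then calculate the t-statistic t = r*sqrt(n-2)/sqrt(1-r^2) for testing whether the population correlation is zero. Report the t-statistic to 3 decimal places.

-0.830

Numerator: nΣxy − (Σx)(Σy) = 7·3470 − (80)(321) = -1390
Denominator: √[(nΣx²−(Σx)²)(nΣy²−(Σy)²)]
  nΣx²−(Σx)² = 7·966 − 6400 = 362;  nΣy²−(Σy)² = 7·21017 − 103041 = 44078
  √(362·44078) = √15956236 = 3994.5258
r = -1390 / 3994.5258 = -0.3480
t = r·√(n−2)/√(1−r²) = -0.3480·√5 / √(1−0.121104) = -0.778152 / 0.937495 = -0.830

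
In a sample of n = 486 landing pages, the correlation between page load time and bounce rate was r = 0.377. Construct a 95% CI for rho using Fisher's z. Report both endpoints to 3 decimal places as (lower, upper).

z_r = atanh(0.377) = 0.396558;  SE = 1/√(n−3) = 1/√483 = 0.045502
z-limits: 0.396558 ± 1.960·0.045502 = 0.396558 ± 0.089184 = [0.307374, 0.485742]
ρ-limits: (tanh 0.307374, tanh 0.485742) = (0.298, 0.451)

(0.298, 0.451)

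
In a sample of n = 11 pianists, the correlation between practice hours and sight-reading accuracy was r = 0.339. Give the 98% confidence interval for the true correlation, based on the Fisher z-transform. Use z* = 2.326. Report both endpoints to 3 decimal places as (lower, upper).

Fisher z: z_r = atanh(r) = ½·ln((1+0.339)/(1−0.339)) = 0.352962
SE(z) = 1/√(n−3) = 1/√8 = 0.353553
98% ⇒ z* = 2.326; margin = 2.326·0.353553 = 0.822364
CI on z-scale: (-0.469402, 1.175326)
Back-transform: tanh(-0.469402) = -0.437716, tanh(1.175326) = 0.825972

(-0.438, 0.826)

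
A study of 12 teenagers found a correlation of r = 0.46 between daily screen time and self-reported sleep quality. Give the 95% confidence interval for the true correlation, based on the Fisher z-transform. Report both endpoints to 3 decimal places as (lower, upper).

z_r = atanh(0.46) = 0.497311;  SE = 1/√(n−3) = 1/√9 = 0.333333
z-limits: 0.497311 ± 1.960·0.333333 = 0.497311 ± 0.653333 = [-0.156022, 1.150644]
ρ-limits: (tanh -0.156022, tanh 1.150644) = (-0.155, 0.818)

(-0.155, 0.818)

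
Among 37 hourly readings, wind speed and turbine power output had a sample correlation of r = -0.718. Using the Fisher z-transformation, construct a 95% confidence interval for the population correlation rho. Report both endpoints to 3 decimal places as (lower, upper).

z_r = atanh(-0.718) = -0.903505;  SE = 1/√(n−3) = 1/√34 = 0.171499
z-limits: -0.903505 ± 1.960·0.171499 = -0.903505 ± 0.336138 = [-1.239643, -0.567367]
ρ-limits: (tanh -1.239643, tanh -0.567367) = (-0.845, -0.513)

(-0.845, -0.513)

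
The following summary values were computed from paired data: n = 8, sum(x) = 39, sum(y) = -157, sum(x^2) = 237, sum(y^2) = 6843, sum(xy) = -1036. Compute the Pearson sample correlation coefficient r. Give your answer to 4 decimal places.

-0.6445

S_xy = nΣxy − ΣxΣy = 8·(-1036) − 39·(-157) = -8288 − (-6123) = -2165
S_xx = nΣx² − (Σx)² = 8·237 − 39² = 1896 − 1521 = 375
S_yy = nΣy² − (Σy)² = 8·6843 − (-157)² = 54744 − 24649 = 30095
r = S_xy / √(S_xx·S_yy) = -2165 / √(375·30095) = -2165 / √11285625 = -2165 / 3359.4084 = -0.6445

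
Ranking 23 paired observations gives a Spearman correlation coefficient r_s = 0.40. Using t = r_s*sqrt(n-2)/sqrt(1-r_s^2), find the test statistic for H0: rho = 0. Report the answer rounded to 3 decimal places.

t = r_s·√(n−2) / √(1−r_s²) with r_s = 0.40, n = 23
  = 0.40·√21 / √(1 − 0.1600)
  = 0.40·4.582576 / 0.916515
  = 1.833030 / 0.916515 = 2.000

2.000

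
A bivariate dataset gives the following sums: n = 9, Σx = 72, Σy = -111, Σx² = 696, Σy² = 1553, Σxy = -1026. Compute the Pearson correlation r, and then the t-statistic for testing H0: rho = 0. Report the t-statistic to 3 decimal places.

-6.626

S_xy = nΣxy − ΣxΣy = 9·(-1026) − 72·(-111) = -9234 − (-7992) = -1242
S_xx = nΣx² − (Σx)² = 9·696 − 72² = 6264 − 5184 = 1080
S_yy = nΣy² − (Σy)² = 9·1553 − (-111)² = 13977 − 12321 = 1656
r = S_xy / √(S_xx·S_yy) = -1242 / √(1080·1656) = -1242 / √1788480 = -1242 / 1337.3406 = -0.9287
t = r·√(n−2)/√(1−r²) = -0.9287·√7 / √(1−0.862484) = -2.457109 / 0.370831 = -6.626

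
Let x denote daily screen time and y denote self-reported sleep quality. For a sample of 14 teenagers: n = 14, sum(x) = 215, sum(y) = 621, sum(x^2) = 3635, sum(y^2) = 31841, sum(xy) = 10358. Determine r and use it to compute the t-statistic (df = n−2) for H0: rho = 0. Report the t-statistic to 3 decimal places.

3.270

S_xy = nΣxy − ΣxΣy = 14·10358 − 215·621 = 145012 − 133515 = 11497
S_xx = nΣx² − (Σx)² = 14·3635 − 215² = 50890 − 46225 = 4665
S_yy = nΣy² − (Σy)² = 14·31841 − 621² = 445774 − 385641 = 60133
r = S_xy / √(S_xx·S_yy) = 11497 / √(4665·60133) = 11497 / √280520445 = 11497 / 16748.7446 = 0.6864
t = r·√(n−2)/√(1−r²) = 0.6864·√12 / √(1−0.471145) = 2.377759 / 0.727224 = 3.270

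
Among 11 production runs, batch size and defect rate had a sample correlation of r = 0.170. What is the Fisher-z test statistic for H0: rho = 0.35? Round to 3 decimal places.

-0.548

z_r = atanh(0.170) = 0.171667,  z_0 = atanh(0.35) = 0.365444
SE = 1/√(n−3) = 1/√8 = 0.353553
z = (z_r − z_0)/SE = (0.171667 − 0.365444) / 0.353553 = -0.193777 / 0.353553 = -0.548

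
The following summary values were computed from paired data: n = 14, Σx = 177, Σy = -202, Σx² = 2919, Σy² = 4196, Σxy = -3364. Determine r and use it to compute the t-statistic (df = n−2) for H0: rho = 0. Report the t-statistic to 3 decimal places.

-6.030

S_xy = nΣxy − ΣxΣy = 14·(-3364) − 177·(-202) = -47096 − (-35754) = -11342
S_xx = nΣx² − (Σx)² = 14·2919 − 177² = 40866 − 31329 = 9537
S_yy = nΣy² − (Σy)² = 14·4196 − (-202)² = 58744 − 40804 = 17940
r = S_xy / √(S_xx·S_yy) = -11342 / √(9537·17940) = -11342 / √171093780 = -11342 / 13080.2821 = -0.8671
t = r·√(n−2)/√(1−r²) = -0.8671·√12 / √(1−0.751862) = -3.003723 / 0.498135 = -6.030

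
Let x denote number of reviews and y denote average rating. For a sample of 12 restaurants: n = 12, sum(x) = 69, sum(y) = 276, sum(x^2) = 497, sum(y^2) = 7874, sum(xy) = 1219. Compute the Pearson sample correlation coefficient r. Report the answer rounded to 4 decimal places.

Numerator: nΣxy − (Σx)(Σy) = 12·1219 − (69)(276) = -4416
Denominator: √[(nΣx²−(Σx)²)(nΣy²−(Σy)²)]
  nΣx²−(Σx)² = 12·497 − 4761 = 1203;  nΣy²−(Σy)² = 12·7874 − 76176 = 18312
  √(1203·18312) = √22029336 = 4693.5419
r = -4416 / 4693.5419 = -0.9409

-0.9409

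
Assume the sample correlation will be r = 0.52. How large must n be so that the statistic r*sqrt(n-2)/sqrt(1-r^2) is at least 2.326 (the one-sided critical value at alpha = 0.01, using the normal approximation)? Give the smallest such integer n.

r√(n−2)/√(1−r²) ≥ 2.326  ⇔  n−2 ≥ (2.326)²·(1−r²)/r²
(1−r²)/r² = (1−0.2704)/0.2704 = 2.6982
n ≥ 2 + 5.410276·2.6982 = 2 + 14.5980 = 16.5980
⌈16.5980⌉ = 17

17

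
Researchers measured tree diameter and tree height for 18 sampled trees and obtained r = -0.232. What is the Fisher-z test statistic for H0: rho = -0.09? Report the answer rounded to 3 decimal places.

-0.566

Fisher z: atanh(-0.232) = -0.236302, atanh(-0.09) = -0.090244
z = (z_r − z_0)·√(n−3) = (-0.236302 − (-0.090244))·√15 = -0.146058 · 3.872983 = -0.566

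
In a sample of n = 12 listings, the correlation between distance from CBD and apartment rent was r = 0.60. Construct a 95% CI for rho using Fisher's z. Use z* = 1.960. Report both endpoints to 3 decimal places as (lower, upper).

(0.040, 0.873)

z_r = atanh(0.60) = 0.693147;  SE = 1/√(n−3) = 1/√9 = 0.333333
z-limits: 0.693147 ± 1.960·0.333333 = 0.693147 ± 0.653333 = [0.039814, 1.346480]
ρ-limits: (tanh 0.039814, tanh 1.346480) = (0.040, 0.873)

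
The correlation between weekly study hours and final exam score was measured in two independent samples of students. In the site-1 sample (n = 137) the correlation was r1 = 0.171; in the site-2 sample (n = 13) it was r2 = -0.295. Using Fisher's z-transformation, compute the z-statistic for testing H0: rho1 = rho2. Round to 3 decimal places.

1.454

z1 = atanh(0.171) = 0.172697,  z2 = atanh(-0.295) = -0.304034
SE = √(1/(n1−3) + 1/(n2−3)) = √(1/134 + 1/10) = √(0.0074627 + 0.1000000) = √0.1074627 = 0.327815
z = (z1 − z2)/SE = (0.172697 − (-0.304034)) / 0.327815 = 0.476731 / 0.327815 = 1.454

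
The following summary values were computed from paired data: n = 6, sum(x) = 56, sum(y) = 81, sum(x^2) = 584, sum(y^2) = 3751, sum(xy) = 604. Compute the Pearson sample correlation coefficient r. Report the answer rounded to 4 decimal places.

-0.3765

S_xy = nΣxy − ΣxΣy = 6·604 − 56·81 = 3624 − 4536 = -912
S_xx = nΣx² − (Σx)² = 6·584 − 56² = 3504 − 3136 = 368
S_yy = nΣy² − (Σy)² = 6·3751 − 81² = 22506 − 6561 = 15945
r = S_xy / √(S_xx·S_yy) = -912 / √(368·15945) = -912 / √5867760 = -912 / 2422.3460 = -0.3765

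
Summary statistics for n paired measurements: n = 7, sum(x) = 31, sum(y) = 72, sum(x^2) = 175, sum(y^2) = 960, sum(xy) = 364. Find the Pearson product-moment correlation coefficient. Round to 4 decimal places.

Numerator: nΣxy − (Σx)(Σy) = 7·364 − (31)(72) = 316
Denominator: √[(nΣx²−(Σx)²)(nΣy²−(Σy)²)]
  nΣx²−(Σx)² = 7·175 − 961 = 264;  nΣy²−(Σy)² = 7·960 − 5184 = 1536
  √(264·1536) = √405504 = 636.7920
r = 316 / 636.7920 = 0.4962

0.4962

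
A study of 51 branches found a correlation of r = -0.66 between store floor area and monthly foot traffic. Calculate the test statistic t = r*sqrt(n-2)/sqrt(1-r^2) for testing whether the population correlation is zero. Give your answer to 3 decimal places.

-6.150

t = r·√(n−2) / √(1−r²) with r = -0.66, n = 51
  = -0.66·√49 / √(1 − 0.4356)
  = -0.66·7.000000 / 0.751266
  = -4.620000 / 0.751266 = -6.150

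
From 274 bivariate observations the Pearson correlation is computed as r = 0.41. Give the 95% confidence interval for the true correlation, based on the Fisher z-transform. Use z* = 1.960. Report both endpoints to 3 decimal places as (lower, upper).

(0.306, 0.504)

Fisher z: z_r = atanh(r) = ½·ln((1+0.41)/(1−0.41)) = 0.435611
SE(z) = 1/√(n−3) = 1/√271 = 0.060746
95% ⇒ z* = 1.960; margin = 1.960·0.060746 = 0.119062
CI on z-scale: (0.316549, 0.554673)
Back-transform: tanh(0.316549) = 0.306383, tanh(0.554673) = 0.504014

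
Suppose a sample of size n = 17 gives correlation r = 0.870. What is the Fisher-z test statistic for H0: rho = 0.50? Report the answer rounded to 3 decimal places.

Fisher z: atanh(0.870) = 1.333080, atanh(0.50) = 0.549306
z = (z_r − z_0)·√(n−3) = (1.333080 − 0.549306)·√14 = 0.783774 · 3.741657 = 2.933

2.933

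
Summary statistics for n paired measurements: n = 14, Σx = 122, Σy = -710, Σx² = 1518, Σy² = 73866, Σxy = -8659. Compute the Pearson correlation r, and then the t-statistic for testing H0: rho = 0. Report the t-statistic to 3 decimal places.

-2.569

S_xy = nΣxy − ΣxΣy = 14·(-8659) − 122·(-710) = -121226 − (-86620) = -34606
S_xx = nΣx² − (Σx)² = 14·1518 − 122² = 21252 − 14884 = 6368
S_yy = nΣy² − (Σy)² = 14·73866 − (-710)² = 1034124 − 504100 = 530024
r = S_xy / √(S_xx·S_yy) = -34606 / √(6368·530024) = -34606 / √3375192832 = -34606 / 58096.4098 = -0.5957
t = r·√(n−2)/√(1−r²) = -0.5957·√12 / √(1−0.354858) = -2.063565 / 0.803207 = -2.569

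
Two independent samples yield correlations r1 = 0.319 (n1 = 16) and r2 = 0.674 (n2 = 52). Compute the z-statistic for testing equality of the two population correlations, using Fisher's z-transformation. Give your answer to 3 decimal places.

-1.563

z1 = atanh(0.319) = 0.330533,  z2 = atanh(0.674) = 0.818037
SE = √(1/(n1−3) + 1/(n2−3)) = √(1/13 + 1/49) = √(0.0769231 + 0.0204082) = √0.0973313 = 0.311980
z = (z1 − z2)/SE = (0.330533 − 0.818037) / 0.311980 = -0.487504 / 0.311980 = -1.563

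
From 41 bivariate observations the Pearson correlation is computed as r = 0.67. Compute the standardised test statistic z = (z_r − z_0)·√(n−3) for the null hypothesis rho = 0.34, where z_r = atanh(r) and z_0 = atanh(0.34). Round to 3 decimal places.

Fisher z: atanh(0.67) = 0.810743, atanh(0.34) = 0.354093
z = (z_r − z_0)·√(n−3) = (0.810743 − 0.354093)·√38 = 0.456650 · 6.164414 = 2.815

2.815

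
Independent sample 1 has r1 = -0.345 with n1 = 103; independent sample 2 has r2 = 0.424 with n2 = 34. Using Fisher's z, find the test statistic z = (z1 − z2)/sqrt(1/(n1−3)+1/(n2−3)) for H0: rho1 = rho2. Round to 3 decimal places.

Fisher z-transforms: z1 = atanh(-0.345) = -0.359757, z2 = atanh(0.424) = 0.452559; difference d = -0.812316
Var(d) = 1/100 + 1/31 = 0.0100000 + 0.0322581 = 0.0422581
z = d/√Var(d) = -0.812316 / √0.0422581 = -0.812316 / 0.205568 = -3.952

-3.952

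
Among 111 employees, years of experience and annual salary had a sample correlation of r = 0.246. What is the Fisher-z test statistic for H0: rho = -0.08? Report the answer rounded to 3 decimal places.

Fisher z: atanh(0.246) = 0.251151, atanh(-0.08) = -0.080171
z = (z_r − z_0)·√(n−3) = (0.251151 − (-0.080171))·√108 = 0.331322 · 10.392305 = 3.443

3.443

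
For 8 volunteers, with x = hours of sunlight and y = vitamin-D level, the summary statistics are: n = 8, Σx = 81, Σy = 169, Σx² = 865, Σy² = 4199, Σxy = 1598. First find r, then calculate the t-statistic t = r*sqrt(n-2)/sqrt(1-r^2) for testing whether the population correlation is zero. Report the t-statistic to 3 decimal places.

-2.231

S_xy = nΣxy − ΣxΣy = 8·1598 − 81·169 = 12784 − 13689 = -905
S_xx = nΣx² − (Σx)² = 8·865 − 81² = 6920 − 6561 = 359
S_yy = nΣy² − (Σy)² = 8·4199 − 169² = 33592 − 28561 = 5031
r = S_xy / √(S_xx·S_yy) = -905 / √(359·5031) = -905 / √1806129 = -905 / 1343.9230 = -0.6734
t = r·√(n−2)/√(1−r²) = -0.6734·√6 / √(1−0.453468) = -1.649486 / 0.739278 = -2.231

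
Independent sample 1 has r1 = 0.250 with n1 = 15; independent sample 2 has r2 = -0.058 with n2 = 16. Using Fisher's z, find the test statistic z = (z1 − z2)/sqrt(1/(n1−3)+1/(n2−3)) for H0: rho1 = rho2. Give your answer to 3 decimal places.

0.783

z1 = atanh(0.250) = 0.255413,  z2 = atanh(-0.058) = -0.058065
SE = √(1/(n1−3) + 1/(n2−3)) = √(1/12 + 1/13) = √(0.0833333 + 0.0769231) = √0.1602564 = 0.400320
z = (z1 − z2)/SE = (0.255413 − (-0.058065)) / 0.400320 = 0.313478 / 0.400320 = 0.783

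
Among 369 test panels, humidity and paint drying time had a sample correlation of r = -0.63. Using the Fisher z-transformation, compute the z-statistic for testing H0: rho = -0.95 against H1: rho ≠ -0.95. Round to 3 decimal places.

20.860

Fisher z: atanh(-0.63) = -0.741416, atanh(-0.95) = -1.831781
z = (z_r − z_0)·√(n−3) = (-0.741416 − (-1.831781))·√366 = 1.090365 · 19.131126 = 20.860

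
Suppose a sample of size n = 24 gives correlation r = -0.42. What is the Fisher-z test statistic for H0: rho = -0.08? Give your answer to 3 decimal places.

Fisher z: atanh(-0.42) = -0.447692, atanh(-0.08) = -0.080171
z = (z_r − z_0)·√(n−3) = (-0.447692 − (-0.080171))·√21 = -0.367521 · 4.582576 = -1.684

-1.684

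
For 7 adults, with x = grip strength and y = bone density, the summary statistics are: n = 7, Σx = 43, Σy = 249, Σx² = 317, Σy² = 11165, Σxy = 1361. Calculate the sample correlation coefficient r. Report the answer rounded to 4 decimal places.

S_xy = nΣxy − ΣxΣy = 7·1361 − 43·249 = 9527 − 10707 = -1180
S_xx = nΣx² − (Σx)² = 7·317 − 43² = 2219 − 1849 = 370
S_yy = nΣy² − (Σy)² = 7·11165 − 249² = 78155 − 62001 = 16154
r = S_xy / √(S_xx·S_yy) = -1180 / √(370·16154) = -1180 / √5976980 = -1180 / 2444.7863 = -0.4827

-0.4827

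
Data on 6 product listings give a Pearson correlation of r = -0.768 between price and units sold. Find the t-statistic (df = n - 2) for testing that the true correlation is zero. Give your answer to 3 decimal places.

-2.398

1 − r² = 1 − 0.589824 = 0.410176;  √(1−r²) = 0.640450
√(n−2) = √4 = 2.000000
t = r·√(n−2)/√(1−r²) = -0.768 · 2.000000 / 0.640450 = -2.398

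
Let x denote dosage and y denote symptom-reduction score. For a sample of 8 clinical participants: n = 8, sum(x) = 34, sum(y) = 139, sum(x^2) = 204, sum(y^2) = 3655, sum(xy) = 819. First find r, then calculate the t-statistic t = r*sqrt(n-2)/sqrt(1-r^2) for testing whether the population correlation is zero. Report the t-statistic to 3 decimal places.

S_xy = nΣxy − ΣxΣy = 8·819 − 34·139 = 6552 − 4726 = 1826
S_xx = nΣx² − (Σx)² = 8·204 − 34² = 1632 − 1156 = 476
S_yy = nΣy² − (Σy)² = 8·3655 − 139² = 29240 − 19321 = 9919
r = S_xy / √(S_xx·S_yy) = 1826 / √(476·9919) = 1826 / √4721444 = 1826 / 2172.8884 = 0.8404
t = r·√(n−2)/√(1−r²) = 0.8404·√6 / √(1−0.706272) = 2.058551 / 0.541967 = 3.798

3.798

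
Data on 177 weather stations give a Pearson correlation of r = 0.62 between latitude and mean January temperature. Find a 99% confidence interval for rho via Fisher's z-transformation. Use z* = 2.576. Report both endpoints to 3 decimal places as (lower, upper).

Fisher z: z_r = atanh(r) = ½·ln((1+0.62)/(1−0.62)) = 0.725005
SE(z) = 1/√(n−3) = 1/√174 = 0.075810
99% ⇒ z* = 2.576; margin = 2.576·0.075810 = 0.195287
CI on z-scale: (0.529718, 0.920292)
Back-transform: tanh(0.529718) = 0.485165, tanh(0.920292) = 0.726036

(0.485, 0.726)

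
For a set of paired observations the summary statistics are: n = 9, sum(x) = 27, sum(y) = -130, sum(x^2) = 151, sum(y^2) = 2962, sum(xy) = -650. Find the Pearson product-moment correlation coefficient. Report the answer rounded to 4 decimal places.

S_xy = nΣxy − ΣxΣy = 9·(-650) − 27·(-130) = -5850 − (-3510) = -2340
S_xx = nΣx² − (Σx)² = 9·151 − 27² = 1359 − 729 = 630
S_yy = nΣy² − (Σy)² = 9·2962 − (-130)² = 26658 − 16900 = 9758
r = S_xy / √(S_xx·S_yy) = -2340 / √(630·9758) = -2340 / √6147540 = -2340 / 2479.4233 = -0.9438

-0.9438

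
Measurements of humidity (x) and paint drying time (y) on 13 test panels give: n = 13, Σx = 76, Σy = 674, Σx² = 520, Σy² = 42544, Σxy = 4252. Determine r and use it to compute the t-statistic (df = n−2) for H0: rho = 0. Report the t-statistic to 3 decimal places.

1.495

Numerator: nΣxy − (Σx)(Σy) = 13·4252 − (76)(674) = 4052
Denominator: √[(nΣx²−(Σx)²)(nΣy²−(Σy)²)]
  nΣx²−(Σx)² = 13·520 − 5776 = 984;  nΣy²−(Σy)² = 13·42544 − 454276 = 98796
  √(984·98796) = √97215264 = 9859.7801
r = 4052 / 9859.7801 = 0.4110
t = r·√(n−2)/√(1−r²) = 0.4110·√11 / √(1−0.168921) = 1.363133 / 0.911635 = 1.495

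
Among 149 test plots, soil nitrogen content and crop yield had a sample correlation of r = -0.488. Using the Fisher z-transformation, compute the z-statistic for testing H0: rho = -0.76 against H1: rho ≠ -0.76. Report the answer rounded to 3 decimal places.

Fisher z: atanh(-0.488) = -0.533432, atanh(-0.76) = -0.996215
z = (z_r − z_0)·√(n−3) = (-0.533432 − (-0.996215))·√146 = 0.462783 · 12.083046 = 5.592

5.592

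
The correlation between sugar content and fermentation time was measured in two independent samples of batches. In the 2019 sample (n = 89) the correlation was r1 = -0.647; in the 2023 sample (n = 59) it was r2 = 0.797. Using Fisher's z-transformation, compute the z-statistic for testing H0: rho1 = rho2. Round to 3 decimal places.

Fisher z-transforms: z1 = atanh(-0.647) = -0.770121, z2 = atanh(0.797) = 1.090334; difference d = -1.860455
Var(d) = 1/86 + 1/56 = 0.0116279 + 0.0178571 = 0.0294850
z = d/√Var(d) = -1.860455 / √0.0294850 = -1.860455 / 0.171712 = -10.835

-10.835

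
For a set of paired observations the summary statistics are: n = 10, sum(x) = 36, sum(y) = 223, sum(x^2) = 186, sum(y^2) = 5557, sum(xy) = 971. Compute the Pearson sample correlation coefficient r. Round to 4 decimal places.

Numerator: nΣxy − (Σx)(Σy) = 10·971 − (36)(223) = 1682
Denominator: √[(nΣx²−(Σx)²)(nΣy²−(Σy)²)]
  nΣx²−(Σx)² = 10·186 − 1296 = 564;  nΣy²−(Σy)² = 10·5557 − 49729 = 5841
  √(564·5841) = √3294324 = 1815.0273
r = 1682 / 1815.0273 = 0.9267

0.9267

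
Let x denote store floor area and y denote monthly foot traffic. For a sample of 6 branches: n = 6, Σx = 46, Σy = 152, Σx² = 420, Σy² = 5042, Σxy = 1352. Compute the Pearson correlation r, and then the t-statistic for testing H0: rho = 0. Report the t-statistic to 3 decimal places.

1.753

Numerator: nΣxy − (Σx)(Σy) = 6·1352 − (46)(152) = 1120
Denominator: √[(nΣx²−(Σx)²)(nΣy²−(Σy)²)]
  nΣx²−(Σx)² = 6·420 − 2116 = 404;  nΣy²−(Σy)² = 6·5042 − 23104 = 7148
  √(404·7148) = √2887792 = 1699.3505
r = 1120 / 1699.3505 = 0.6591
t = r·√(n−2)/√(1−r²) = 0.6591·√4 / √(1−0.434413) = 1.318200 / 0.752055 = 1.753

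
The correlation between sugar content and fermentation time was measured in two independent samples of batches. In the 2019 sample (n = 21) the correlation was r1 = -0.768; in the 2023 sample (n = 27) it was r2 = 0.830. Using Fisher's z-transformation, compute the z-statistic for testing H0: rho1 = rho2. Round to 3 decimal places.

-7.067

Fisher z-transforms: z1 = atanh(-0.768) = -1.015433, z2 = atanh(0.830) = 1.188136; difference d = -2.203569
Var(d) = 1/18 + 1/24 = 0.0555556 + 0.0416667 = 0.0972223
z = d/√Var(d) = -2.203569 / √0.0972223 = -2.203569 / 0.311805 = -7.067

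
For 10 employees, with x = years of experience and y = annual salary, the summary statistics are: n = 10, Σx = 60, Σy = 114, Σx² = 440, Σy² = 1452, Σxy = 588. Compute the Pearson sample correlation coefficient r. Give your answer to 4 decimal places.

-0.8694

S_xy = nΣxy − ΣxΣy = 10·588 − 60·114 = 5880 − 6840 = -960
S_xx = nΣx² − (Σx)² = 10·440 − 60² = 4400 − 3600 = 800
S_yy = nΣy² − (Σy)² = 10·1452 − 114² = 14520 − 12996 = 1524
r = S_xy / √(S_xx·S_yy) = -960 / √(800·1524) = -960 / √1219200 = -960 / 1104.1739 = -0.8694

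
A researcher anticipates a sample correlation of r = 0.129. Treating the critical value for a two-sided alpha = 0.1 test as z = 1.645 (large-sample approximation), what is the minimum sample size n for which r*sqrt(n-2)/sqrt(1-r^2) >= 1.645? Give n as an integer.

162

Need r·√(n−2)/√(1−r²) ≥ 1.645
√(n−2) ≥ 1.645·√(1−0.016641) / 0.129 = 1.645·0.991645 / 0.129 = 12.6454
n−2 ≥ 159.9061  ⇒  n ≥ 161.9061
Smallest integer n = 162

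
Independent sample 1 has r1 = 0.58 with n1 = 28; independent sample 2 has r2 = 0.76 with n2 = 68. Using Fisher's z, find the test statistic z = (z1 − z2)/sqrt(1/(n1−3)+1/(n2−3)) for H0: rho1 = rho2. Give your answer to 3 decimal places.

-1.418

Fisher z-transforms: z1 = atanh(0.58) = 0.662463, z2 = atanh(0.76) = 0.996215; difference d = -0.333752
Var(d) = 1/25 + 1/65 = 0.0400000 + 0.0153846 = 0.0553846
z = d/√Var(d) = -0.333752 / √0.0553846 = -0.333752 / 0.235339 = -1.418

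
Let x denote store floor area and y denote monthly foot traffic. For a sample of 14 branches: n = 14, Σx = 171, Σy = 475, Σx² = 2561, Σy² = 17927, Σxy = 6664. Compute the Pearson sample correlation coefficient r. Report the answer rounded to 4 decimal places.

Numerator: nΣxy − (Σx)(Σy) = 14·6664 − (171)(475) = 12071
Denominator: √[(nΣx²−(Σx)²)(nΣy²−(Σy)²)]
  nΣx²−(Σx)² = 14·2561 − 29241 = 6613;  nΣy²−(Σy)² = 14·17927 − 225625 = 25353
  √(6613·25353) = √167659389 = 12948.3354
r = 12071 / 12948.3354 = 0.9322

0.9322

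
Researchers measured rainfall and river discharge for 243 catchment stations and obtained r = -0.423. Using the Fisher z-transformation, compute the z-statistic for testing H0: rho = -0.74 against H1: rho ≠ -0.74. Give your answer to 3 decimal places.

7.733

z_r = atanh(-0.423) = -0.451340,  z_0 = atanh(-0.74) = -0.950479
SE = 1/√(n−3) = 1/√240 = 0.064550
z = (z_r − z_0)/SE = (-0.451340 − (-0.950479)) / 0.064550 = 0.499139 / 0.064550 = 7.733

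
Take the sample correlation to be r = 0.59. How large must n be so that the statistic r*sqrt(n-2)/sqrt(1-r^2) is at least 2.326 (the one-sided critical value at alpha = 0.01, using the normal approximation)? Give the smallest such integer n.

13

r√(n−2)/√(1−r²) ≥ 2.326  ⇔  n−2 ≥ (2.326)²·(1−r²)/r²
(1−r²)/r² = (1−0.3481)/0.3481 = 1.8727
n ≥ 2 + 5.410276·1.8727 = 2 + 10.1318 = 12.1318
⌈12.1318⌉ = 13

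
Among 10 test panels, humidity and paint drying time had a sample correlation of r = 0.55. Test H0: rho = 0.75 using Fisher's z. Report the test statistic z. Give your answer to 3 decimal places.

z_r = atanh(0.55) = 0.618381,  z_0 = atanh(0.75) = 0.972955
SE = 1/√(n−3) = 1/√7 = 0.377964
z = (z_r − z_0)/SE = (0.618381 − 0.972955) / 0.377964 = -0.354574 / 0.377964 = -0.938

-0.938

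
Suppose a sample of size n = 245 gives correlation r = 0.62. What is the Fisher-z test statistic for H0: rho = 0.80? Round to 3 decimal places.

Fisher z: atanh(0.62) = 0.725005, atanh(0.80) = 1.098612
z = (z_r − z_0)·√(n−3) = (0.725005 − 1.098612)·√242 = -0.373607 · 15.556349 = -5.812

-5.812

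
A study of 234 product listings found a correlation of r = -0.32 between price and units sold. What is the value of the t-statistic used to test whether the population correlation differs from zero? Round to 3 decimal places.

-5.145

t = r·√(n−2) / √(1−r²) with r = -0.32, n = 234
  = -0.32·√232 / √(1 − 0.1024)
  = -0.32·15.231546 / 0.947418
  = -4.874095 / 0.947418 = -5.145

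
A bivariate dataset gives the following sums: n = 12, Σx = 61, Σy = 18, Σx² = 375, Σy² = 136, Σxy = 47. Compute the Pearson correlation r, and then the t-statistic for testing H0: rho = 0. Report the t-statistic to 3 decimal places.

S_xy = nΣxy − ΣxΣy = 12·47 − 61·18 = 564 − 1098 = -534
S_xx = nΣx² − (Σx)² = 12·375 − 61² = 4500 − 3721 = 779
S_yy = nΣy² − (Σy)² = 12·136 − 18² = 1632 − 324 = 1308
r = S_xy / √(S_xx·S_yy) = -534 / √(779·1308) = -534 / √1018932 = -534 / 1009.4216 = -0.5290
t = r·√(n−2)/√(1−r²) = -0.5290·√10 / √(1−0.279841) = -1.672845 / 0.848622 = -1.971

-1.971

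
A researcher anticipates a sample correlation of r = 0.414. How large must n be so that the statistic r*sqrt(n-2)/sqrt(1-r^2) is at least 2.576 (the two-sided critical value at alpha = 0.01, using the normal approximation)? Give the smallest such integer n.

Need r·√(n−2)/√(1−r²) ≥ 2.576
√(n−2) ≥ 2.576·√(1−0.171396) / 0.414 = 2.576·0.910277 / 0.414 = 5.6639
n−2 ≥ 32.0798  ⇒  n ≥ 34.0798
Smallest integer n = 35

35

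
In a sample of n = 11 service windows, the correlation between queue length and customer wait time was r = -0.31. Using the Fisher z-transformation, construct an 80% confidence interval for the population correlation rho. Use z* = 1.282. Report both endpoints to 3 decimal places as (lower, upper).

(-0.649, 0.132)

z_r = atanh(-0.31) = -0.320545;  SE = 1/√(n−3) = 1/√8 = 0.353553
z-limits: -0.320545 ± 1.282·0.353553 = -0.320545 ± 0.453255 = [-0.773800, 0.132710]
ρ-limits: (tanh -0.773800, tanh 0.132710) = (-0.649, 0.132)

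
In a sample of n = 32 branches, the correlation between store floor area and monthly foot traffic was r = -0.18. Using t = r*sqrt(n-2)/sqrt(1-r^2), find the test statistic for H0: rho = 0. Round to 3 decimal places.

1 − r² = 1 − 0.0324 = 0.9676;  √(1−r²) = 0.983667
√(n−2) = √30 = 5.477226
t = r·√(n−2)/√(1−r²) = -0.18 · 5.477226 / 0.983667 = -1.002

-1.002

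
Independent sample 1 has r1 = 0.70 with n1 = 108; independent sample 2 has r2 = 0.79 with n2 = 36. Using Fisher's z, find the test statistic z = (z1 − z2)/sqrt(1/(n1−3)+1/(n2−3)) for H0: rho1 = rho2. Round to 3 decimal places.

-1.023

z1 = atanh(0.70) = 0.867301,  z2 = atanh(0.79) = 1.071432
SE = √(1/(n1−3) + 1/(n2−3)) = √(1/105 + 1/33) = √(0.0095238 + 0.0303030) = √0.0398268 = 0.199567
z = (z1 − z2)/SE = (0.867301 − 1.071432) / 0.199567 = -0.204131 / 0.199567 = -1.023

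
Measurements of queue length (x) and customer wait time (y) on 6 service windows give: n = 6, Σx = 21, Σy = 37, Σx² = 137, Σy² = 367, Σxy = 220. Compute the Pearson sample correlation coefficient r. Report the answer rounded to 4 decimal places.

0.9639

S_xy = nΣxy − ΣxΣy = 6·220 − 21·37 = 1320 − 777 = 543
S_xx = nΣx² − (Σx)² = 6·137 − 21² = 822 − 441 = 381
S_yy = nΣy² − (Σy)² = 6·367 − 37² = 2202 − 1369 = 833
r = S_xy / √(S_xx·S_yy) = 543 / √(381·833) = 543 / √317373 = 543 / 563.3587 = 0.9639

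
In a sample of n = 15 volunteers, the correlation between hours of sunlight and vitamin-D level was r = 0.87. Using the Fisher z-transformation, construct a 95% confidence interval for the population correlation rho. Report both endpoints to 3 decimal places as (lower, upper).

z_r = atanh(0.87) = 1.333080;  SE = 1/√(n−3) = 1/√12 = 0.288675
z-limits: 1.333080 ± 1.960·0.288675 = 1.333080 ± 0.565803 = [0.767277, 1.898883]
ρ-limits: (tanh 0.767277, tanh 1.898883) = (0.645, 0.956)

(0.645, 0.956)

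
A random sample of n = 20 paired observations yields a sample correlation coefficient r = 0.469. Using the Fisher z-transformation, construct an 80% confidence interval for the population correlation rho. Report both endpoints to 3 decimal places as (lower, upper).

(0.195, 0.675)

Fisher z: z_r = atanh(r) = ½·ln((1+0.469)/(1−0.469)) = 0.508788
SE(z) = 1/√(n−3) = 1/√17 = 0.242536
80% ⇒ z* = 1.282; margin = 1.282·0.242536 = 0.310931
CI on z-scale: (0.197857, 0.819719)
Back-transform: tanh(0.197857) = 0.195315, tanh(0.819719) = 0.674917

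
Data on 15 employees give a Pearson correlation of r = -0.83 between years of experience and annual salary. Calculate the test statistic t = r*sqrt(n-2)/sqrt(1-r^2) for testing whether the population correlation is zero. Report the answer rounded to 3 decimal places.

-5.365

t = r·√(n−2) / √(1−r²) with r = -0.83, n = 15
  = -0.83·√13 / √(1 − 0.6889)
  = -0.83·3.605551 / 0.557763
  = -2.992607 / 0.557763 = -5.365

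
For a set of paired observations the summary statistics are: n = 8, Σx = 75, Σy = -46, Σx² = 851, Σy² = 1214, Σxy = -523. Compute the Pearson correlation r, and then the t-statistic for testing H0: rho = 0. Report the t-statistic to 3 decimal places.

S_xy = nΣxy − ΣxΣy = 8·(-523) − 75·(-46) = -4184 − (-3450) = -734
S_xx = nΣx² − (Σx)² = 8·851 − 75² = 6808 − 5625 = 1183
S_yy = nΣy² − (Σy)² = 8·1214 − (-46)² = 9712 − 2116 = 7596
r = S_xy / √(S_xx·S_yy) = -734 / √(1183·7596) = -734 / √8986068 = -734 / 2997.6771 = -0.2449
t = r·√(n−2)/√(1−r²) = -0.2449·√6 / √(1−0.059976) = -0.599880 / 0.969548 = -0.619

-0.619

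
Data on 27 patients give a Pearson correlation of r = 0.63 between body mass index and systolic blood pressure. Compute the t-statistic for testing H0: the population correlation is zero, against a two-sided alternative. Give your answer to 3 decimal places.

1 − r² = 1 − 0.3969 = 0.6031;  √(1−r²) = 0.776595
√(n−2) = √25 = 5.000000
t = r·√(n−2)/√(1−r²) = 0.63 · 5.000000 / 0.776595 = 4.056

4.056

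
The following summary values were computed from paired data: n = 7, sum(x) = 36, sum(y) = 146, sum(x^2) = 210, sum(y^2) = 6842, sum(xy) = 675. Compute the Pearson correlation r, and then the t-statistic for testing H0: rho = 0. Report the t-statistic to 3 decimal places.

-0.570

Numerator: nΣxy − (Σx)(Σy) = 7·675 − (36)(146) = -531
Denominator: √[(nΣx²−(Σx)²)(nΣy²−(Σy)²)]
  nΣx²−(Σx)² = 7·210 − 1296 = 174;  nΣy²−(Σy)² = 7·6842 − 21316 = 26578
  √(174·26578) = √4624572 = 2150.4818
r = -531 / 2150.4818 = -0.2469
t = r·√(n−2)/√(1−r²) = -0.2469·√5 / √(1−0.060960) = -0.552085 / 0.969041 = -0.570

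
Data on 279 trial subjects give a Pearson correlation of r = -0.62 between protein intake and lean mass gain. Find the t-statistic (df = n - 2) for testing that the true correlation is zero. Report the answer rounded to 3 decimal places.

t = r·√(n−2) / √(1−r²) with r = -0.62, n = 279
  = -0.62·√277 / √(1 − 0.3844)
  = -0.62·16.643317 / 0.784602
  = -10.318857 / 0.784602 = -13.152

-13.152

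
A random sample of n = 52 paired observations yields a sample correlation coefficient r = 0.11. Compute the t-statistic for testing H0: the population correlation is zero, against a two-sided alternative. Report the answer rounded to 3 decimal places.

0.783

t = r·√(n−2) / √(1−r²) with r = 0.11, n = 52
  = 0.11·√50 / √(1 − 0.0121)
  = 0.11·7.071068 / 0.993932
  = 0.777817 / 0.993932 = 0.783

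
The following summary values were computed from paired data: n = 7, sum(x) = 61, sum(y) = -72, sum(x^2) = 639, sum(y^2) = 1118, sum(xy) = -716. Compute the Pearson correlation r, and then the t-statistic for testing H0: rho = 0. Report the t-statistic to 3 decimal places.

Numerator: nΣxy − (Σx)(Σy) = 7·(-716) − (61)(-72) = -620
Denominator: √[(nΣx²−(Σx)²)(nΣy²−(Σy)²)]
  nΣx²−(Σx)² = 7·639 − 3721 = 752;  nΣy²−(Σy)² = 7·1118 − 5184 = 2642
  √(752·2642) = √1986784 = 1409.5333
r = -620 / 1409.5333 = -0.4399
t = r·√(n−2)/√(1−r²) = -0.4399·√5 / √(1−0.193512) = -0.983646 / 0.898047 = -1.095

-1.095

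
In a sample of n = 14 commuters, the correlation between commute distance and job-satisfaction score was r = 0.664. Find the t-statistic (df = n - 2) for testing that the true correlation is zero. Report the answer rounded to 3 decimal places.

3.076

t = r·√(n−2) / √(1−r²) with r = 0.664, n = 14
  = 0.664·√12 / √(1 − 0.440896)
  = 0.664·3.464102 / 0.747733
  = 2.300164 / 0.747733 = 3.076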